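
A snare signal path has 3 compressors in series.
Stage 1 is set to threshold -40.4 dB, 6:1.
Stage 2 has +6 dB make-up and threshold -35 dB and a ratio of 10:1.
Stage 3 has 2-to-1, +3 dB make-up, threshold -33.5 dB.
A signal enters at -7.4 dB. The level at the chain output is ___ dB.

-28.245 dB

Stage 1: -7.4 dB is 33 dB over -40.4 dB; at 6:1 that becomes 5.5 dB over, giving -34.9 dB.
Stage 2: 0.1 dB above -35 dB, reduced 10:1 to 0.01 dB above → -34.99 dB; +6 dB make-up → -28.99 dB.
Stage 3: 4.51 dB above -33.5 dB, reduced 2:1 to 2.255 dB above → -31.245 dB; +3 dB make-up → -28.245 dB.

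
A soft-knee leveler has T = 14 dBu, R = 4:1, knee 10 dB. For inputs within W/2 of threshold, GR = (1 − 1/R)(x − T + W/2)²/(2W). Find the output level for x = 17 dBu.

14.6 dBu

x − T + W/2 = 17 − 14 + 5 = 8.
GR = (1 − 1/4) × 8² / 20 = 0.75 × 64 / 20 = 2.4 dB.
Output = 17 − 2.4 = 14.6 dBu.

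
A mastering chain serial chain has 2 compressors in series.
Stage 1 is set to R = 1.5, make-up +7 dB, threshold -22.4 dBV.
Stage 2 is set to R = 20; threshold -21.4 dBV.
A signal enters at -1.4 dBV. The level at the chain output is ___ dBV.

-20.4 dBV

Stage 1: 21 dB above -22.4 dBV, reduced 1.5:1 to 14 dB above → -8.4 dBV; +7 dB make-up → -1.4 dBV.
Stage 2: 20 dB above -21.4 dBV, reduced 20:1 to 1 dB above → -20.4 dBV.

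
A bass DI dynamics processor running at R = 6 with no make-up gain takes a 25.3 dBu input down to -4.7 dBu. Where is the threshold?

Gain reduction = 25.3 − (-4.7) = 30 dB; output overshoot = GR / (R − 1) = 30 / 5 = 6 dB.
Threshold = output − output overshoot = -4.7 − 6 = -10.7 dBu.

-10.7 dBu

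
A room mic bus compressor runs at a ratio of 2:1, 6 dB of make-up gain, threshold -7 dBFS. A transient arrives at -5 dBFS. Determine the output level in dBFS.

0 dBFS

-5 dBFS sits 2 dB over threshold.
The 2 dB excess becomes 1 dB after 2:1 reduction.
Output = -7 + 1 = -6 dBFS; make-up adds 6 dB, giving 0 dBFS.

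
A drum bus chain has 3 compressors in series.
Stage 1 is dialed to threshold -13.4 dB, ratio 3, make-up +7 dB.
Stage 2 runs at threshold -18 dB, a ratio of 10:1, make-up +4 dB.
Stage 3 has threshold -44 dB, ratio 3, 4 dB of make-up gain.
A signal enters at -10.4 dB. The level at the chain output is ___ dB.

-29.58 dB

Stage 1: 3 dB above -13.4 dB, reduced 3:1 to 1 dB above → -12.4 dB; +7 dB make-up → -5.4 dB.
Stage 2: -5.4 dB is 12.6 dB over -18 dB; at 10:1 that becomes 1.26 dB over, giving -16.74 dB; +4 dB make-up → -12.74 dB.
Stage 3: overshoot 31.26 dB → 31.26/3 = 10.42 dB → -33.58 dB; +4 dB make-up → -29.58 dB.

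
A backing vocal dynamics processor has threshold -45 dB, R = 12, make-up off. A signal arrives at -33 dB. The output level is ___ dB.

Overshoot: -33 − (-45) = 12 dB.
12:1 compression reduces that to 12/12 = 1 dB over.
Output = -45 + 1 = -44 dB.

-44 dB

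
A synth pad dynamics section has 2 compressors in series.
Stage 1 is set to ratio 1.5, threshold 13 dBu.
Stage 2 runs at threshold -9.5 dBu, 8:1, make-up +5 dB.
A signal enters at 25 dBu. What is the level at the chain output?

Stage 1: 12 dB above 13 dBu, reduced 1.5:1 to 8 dB above → 21 dBu.
Stage 2: 21 dBu is 30.5 dB over -9.5 dBu; at 8:1 that becomes 3.8125 dB over, giving -5.6875 dBu; +5 dB make-up → -0.6875 dBu.

-0.6875 dBu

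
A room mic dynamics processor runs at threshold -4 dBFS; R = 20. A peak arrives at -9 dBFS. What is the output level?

-9 dBFS

-9 dBFS is 5 dB below the -4 dBFS threshold, so no gain reduction is applied.
Output = input = -9 dBFS.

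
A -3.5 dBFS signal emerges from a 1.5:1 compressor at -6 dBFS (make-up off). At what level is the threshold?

Input is 7.5 dB above T (since output overshoot × R = input overshoot: (-6 − T)·1.5 = -3.5 − T gives T = -11 dBFS).
Check: -11 + (-3.5 − (-11))/1.5 = -11 + 5 = -6 dBFS. ✓

-11 dBFS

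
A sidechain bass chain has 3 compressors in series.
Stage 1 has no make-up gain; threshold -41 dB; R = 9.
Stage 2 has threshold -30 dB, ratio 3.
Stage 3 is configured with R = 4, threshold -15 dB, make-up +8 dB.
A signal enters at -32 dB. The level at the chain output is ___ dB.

-32 dB

Stage 1: overshoot 9 dB → 9/9 = 1 dB → -40 dB.
Stage 2: -40 dB ≤ -30 dB, so stage 2 doesn't engage; output -40 dB.
Stage 3: -40 dB is at or below the -15 dB threshold — no compression; make-up brings it to -32 dB.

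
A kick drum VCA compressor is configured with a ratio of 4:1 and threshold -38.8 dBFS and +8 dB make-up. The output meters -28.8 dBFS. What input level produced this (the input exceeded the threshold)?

Before make-up, the level was -28.8 − 8 = -36.8 dBFS.
That's 2 dB above the -38.8 dBFS threshold.
Undo the ratio: input overshoot = 2 × 4 = 8 dB, giving input = -30.8 dBFS.

-30.8 dBFS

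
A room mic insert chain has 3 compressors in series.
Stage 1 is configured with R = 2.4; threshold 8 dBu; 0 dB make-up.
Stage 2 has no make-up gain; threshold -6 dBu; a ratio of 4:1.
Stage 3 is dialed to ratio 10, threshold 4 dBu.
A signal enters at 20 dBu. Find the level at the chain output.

-1.25 dBu

Stage 1: 20 dBu is 12 dB over 8 dBu; at 2.4:1 that becomes 5 dB over, giving 13 dBu.
Stage 2: overshoot 19 dB → 19/4 = 4.75 dB → -1.25 dBu.
Stage 3: -1.25 dBu is at or below the 4 dBu threshold — no compression; output -1.25 dBu.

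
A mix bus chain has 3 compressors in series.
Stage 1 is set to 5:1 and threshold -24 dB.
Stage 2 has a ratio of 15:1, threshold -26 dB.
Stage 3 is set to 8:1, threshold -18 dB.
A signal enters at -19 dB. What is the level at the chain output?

Stage 1: 5 dB above -24 dB, reduced 5:1 to 1 dB above → -23 dB.
Stage 2: -23 dB is 3 dB over -26 dB; at 15:1 that becomes 0.2 dB over, giving -25.8 dB.
Stage 3: below threshold (-25.8 ≤ -18); passes unchanged; output -25.8 dB.

-25.8 dB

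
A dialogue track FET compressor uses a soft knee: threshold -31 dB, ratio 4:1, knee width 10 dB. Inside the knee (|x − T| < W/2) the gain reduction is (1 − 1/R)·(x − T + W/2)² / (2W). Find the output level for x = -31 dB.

x − T + W/2 = -31 − (-31) + 5 = 5.
GR = (1 − 1/4) × 5² / 20 = 0.75 × 25 / 20 = 0.9375 dB.
Output = -31 − 0.9375 = -31.9375 dB.

-31.9375 dB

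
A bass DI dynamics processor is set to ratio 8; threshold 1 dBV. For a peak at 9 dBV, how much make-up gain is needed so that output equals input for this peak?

7 dB

Overshoot 8 dB → 8/8 = 1 dB after compression, so the compressed level is 1 + 1 = 2 dBV.
Make-up = target − compressed = 9 − 2 = 7 dB.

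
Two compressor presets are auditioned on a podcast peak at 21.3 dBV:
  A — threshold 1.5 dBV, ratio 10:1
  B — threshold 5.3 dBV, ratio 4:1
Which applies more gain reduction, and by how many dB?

A, by 5.82 dB

A: GR = 19.8 − 19.8/10 = 17.82 dB.
B: GR = 16 − 16/4 = 12 dB.
A applies 5.82 dB more gain reduction.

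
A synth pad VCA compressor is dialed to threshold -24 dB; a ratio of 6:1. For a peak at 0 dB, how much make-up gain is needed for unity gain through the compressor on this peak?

The peak compresses to -24 + 24/6 = -20 dB.
To reach 0 dB requires 0 − (-20) = 20 dB of make-up.

20 dB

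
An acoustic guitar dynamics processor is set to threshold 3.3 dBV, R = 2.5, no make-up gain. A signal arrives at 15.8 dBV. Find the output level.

Overshoot: 15.8 − 3.3 = 12.5 dB.
2.5:1 compression reduces that to 12.5/2.5 = 5 dB over.
So the level is 3.3 + 5 = 8.3 dBV.

8.3 dBV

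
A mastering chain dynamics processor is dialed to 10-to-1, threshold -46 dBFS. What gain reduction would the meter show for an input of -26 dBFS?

Overshoot = -26 − (-46) = 20 dB.
After 10:1 compression the overshoot becomes 20/10 = 2 dB.
Gain reduction = 20 − 2 = 18 dB.

18 dB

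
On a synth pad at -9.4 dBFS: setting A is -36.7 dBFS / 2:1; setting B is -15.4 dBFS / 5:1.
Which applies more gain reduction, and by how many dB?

A: overshoot 27.3 dB → output overshoot 13.65 dB → GR 13.65 dB.
B: overshoot 6 dB → output overshoot 1.2 dB → GR 4.8 dB.
A reduces 8.85 dB more.

A, by 8.85 dB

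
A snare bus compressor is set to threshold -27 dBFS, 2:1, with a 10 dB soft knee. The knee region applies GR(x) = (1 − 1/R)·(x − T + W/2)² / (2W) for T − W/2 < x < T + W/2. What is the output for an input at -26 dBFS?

-26.9 dBFS

x − T + W/2 = -26 − (-27) + 5 = 6.
GR = (1 − 1/2) × 6² / 20 = 0.5 × 36 / 20 = 0.9 dB.
Output = -26 − 0.9 = -26.9 dBFS.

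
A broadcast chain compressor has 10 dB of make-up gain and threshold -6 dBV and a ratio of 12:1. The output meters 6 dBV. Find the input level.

18 dBV

Remove make-up: 6 − 10 = -4 dBV.
The compressed level sits -4 − (-6) = 2 dB over threshold.
Before 12:1 compression the overshoot was 2 × 12 = 24 dB, so input = -6 + 24 = 18 dBV.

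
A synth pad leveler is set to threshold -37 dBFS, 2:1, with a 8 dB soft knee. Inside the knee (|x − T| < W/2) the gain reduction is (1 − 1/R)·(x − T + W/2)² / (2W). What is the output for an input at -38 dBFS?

x − T + W/2 = -38 − (-37) + 4 = 3.
GR = (1 − 1/2) × 3² / 16 = 0.5 × 9 / 16 = 0.28125 dB.
Output = -38 − 0.28125 = -38.28125 dBFS.

-38.28125 dBFS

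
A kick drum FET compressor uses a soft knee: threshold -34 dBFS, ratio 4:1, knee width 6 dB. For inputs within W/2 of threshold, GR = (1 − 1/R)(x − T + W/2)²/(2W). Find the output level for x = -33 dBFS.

-34 dBFS

x − T + W/2 = -33 − (-34) + 3 = 4.
GR = (1 − 1/4) × 4² / 12 = 0.75 × 16 / 12 = 1 dB.
Output = -33 − 1 = -34 dBFS.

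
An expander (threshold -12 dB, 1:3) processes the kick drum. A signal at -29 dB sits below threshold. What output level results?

Below threshold, a 1:3 expander applies gain = (3−1)×(T − x) of attenuation.
(3−1) × 17 = 34 dB, so output = -29 − 34 = -63 dB.

-63 dB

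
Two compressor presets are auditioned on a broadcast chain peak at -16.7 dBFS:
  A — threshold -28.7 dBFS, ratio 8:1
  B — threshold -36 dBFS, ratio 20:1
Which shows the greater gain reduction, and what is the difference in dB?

A: overshoot 12 dB → output overshoot 1.5 dB → GR 10.5 dB.
B: overshoot 19.3 dB → output overshoot 0.965 dB → GR 18.335 dB.
Difference: 7.835 dB in favour of B.

B, by 7.835 dB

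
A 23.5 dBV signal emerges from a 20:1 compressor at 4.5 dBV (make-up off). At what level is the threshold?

3.5 dBV

Input is 20 dB above T (since output overshoot × R = input overshoot: (4.5 − T)·20 = 23.5 − T gives T = 3.5 dBV).
Check: 3.5 + (23.5 − 3.5)/20 = 3.5 + 1 = 4.5 dBV. ✓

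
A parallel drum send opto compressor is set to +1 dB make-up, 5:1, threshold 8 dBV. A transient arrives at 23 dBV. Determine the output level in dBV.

The input is 15 dB above the 8 dBV threshold.
The 15 dB excess becomes 3 dB after 5:1 reduction.
Output = 8 + 3 = 11 dBV; make-up adds 1 dB, giving 12 dBV.

12 dBV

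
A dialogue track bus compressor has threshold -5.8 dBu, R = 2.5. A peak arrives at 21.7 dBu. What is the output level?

Overshoot: 21.7 − (-5.8) = 27.5 dB.
The 27.5 dB excess becomes 11 dB after 2.5:1 reduction.
That puts the output at 5.2 dBu.

5.2 dBu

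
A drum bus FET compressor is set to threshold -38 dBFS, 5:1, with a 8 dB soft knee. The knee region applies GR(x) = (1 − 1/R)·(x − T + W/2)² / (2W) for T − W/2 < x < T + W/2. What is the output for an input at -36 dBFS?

x − T + W/2 = -36 − (-38) + 4 = 6.
GR = (1 − 1/5) × 6² / 16 = 0.8 × 36 / 16 = 1.8 dB.
Output = -36 − 1.8 = -37.8 dBFS.

-37.8 dBFS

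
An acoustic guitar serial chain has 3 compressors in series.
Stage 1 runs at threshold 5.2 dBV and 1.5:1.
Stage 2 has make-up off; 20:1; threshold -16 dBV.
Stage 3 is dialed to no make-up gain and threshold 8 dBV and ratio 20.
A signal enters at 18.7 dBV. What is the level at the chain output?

Stage 1: 13.5 dB above 5.2 dBV, reduced 1.5:1 to 9 dB above → 14.2 dBV.
Stage 2: 14.2 dBV is 30.2 dB over -16 dBV; at 20:1 that becomes 1.51 dB over, giving -14.49 dBV.
Stage 3: -14.49 dBV is at or below the 8 dBV threshold — no compression; output -14.49 dBV.

-14.49 dBV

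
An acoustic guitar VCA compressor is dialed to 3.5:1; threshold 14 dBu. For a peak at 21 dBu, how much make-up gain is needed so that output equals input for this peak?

5 dB

Overshoot 7 dB → 7/3.5 = 2 dB after compression, so the compressed level is 14 + 2 = 16 dBu.
Make-up = target − compressed = 21 − 16 = 5 dB.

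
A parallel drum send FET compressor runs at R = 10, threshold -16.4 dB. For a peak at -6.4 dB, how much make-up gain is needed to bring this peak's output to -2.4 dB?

13 dB

The peak compresses to -16.4 + 10/10 = -15.4 dB.
To reach -2.4 dB requires -2.4 − (-15.4) = 13 dB of make-up.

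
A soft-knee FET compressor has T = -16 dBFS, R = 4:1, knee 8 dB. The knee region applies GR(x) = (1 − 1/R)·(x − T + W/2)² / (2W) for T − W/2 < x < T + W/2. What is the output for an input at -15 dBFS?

-16.171875 dBFS

x − T + W/2 = -15 − (-16) + 4 = 5.
GR = (1 − 1/4) × 5² / 16 = 0.75 × 25 / 16 = 1.171875 dB.
Output = -15 − 1.171875 = -16.171875 dBFS.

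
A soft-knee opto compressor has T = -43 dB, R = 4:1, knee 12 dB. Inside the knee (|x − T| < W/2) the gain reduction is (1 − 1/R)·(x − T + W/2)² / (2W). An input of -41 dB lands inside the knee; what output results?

x − T + W/2 = -41 − (-43) + 6 = 8.
GR = (1 − 1/4) × 8² / 24 = 0.75 × 64 / 24 = 2 dB.
Output = -41 − 2 = -43 dB.

-43 dB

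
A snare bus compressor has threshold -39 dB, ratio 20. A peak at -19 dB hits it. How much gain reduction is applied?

19 dB

Overshoot = -19 − (-39) = 20 dB.
At 20:1, output sits 20/20 = 1 dB above threshold.
Gain reduction = 20 − 1 = 19 dB.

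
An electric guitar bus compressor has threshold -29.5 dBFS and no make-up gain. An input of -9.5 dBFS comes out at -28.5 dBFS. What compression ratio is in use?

Input overshoot = -9.5 − (-29.5) = 20 dB; output overshoot = -28.5 − (-29.5) = 1 dB.
Ratio = 20 / 1 = 20.

20:1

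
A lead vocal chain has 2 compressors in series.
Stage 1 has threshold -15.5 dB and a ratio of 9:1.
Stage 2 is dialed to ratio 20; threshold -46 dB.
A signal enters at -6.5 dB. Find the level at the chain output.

Stage 1: overshoot 9 dB → 9/9 = 1 dB → -14.5 dB.
Stage 2: overshoot 31.5 dB → 31.5/20 = 1.575 dB → -44.425 dB.

-44.425 dB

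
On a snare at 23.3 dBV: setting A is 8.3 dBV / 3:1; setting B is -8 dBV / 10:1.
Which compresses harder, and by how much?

A: 15 dB over, compressed to 5 dB over, so 10 dB of GR.
B: 31.3 dB over, compressed to 3.13 dB over, so 28.17 dB of GR.
Difference: 18.17 dB in favour of B.

B, by 18.17 dB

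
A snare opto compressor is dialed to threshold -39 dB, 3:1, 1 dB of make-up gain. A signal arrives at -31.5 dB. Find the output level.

The input is 7.5 dB above the -39 dB threshold.
The 7.5 dB excess becomes 2.5 dB after 3:1 reduction.
Output = -39 + 2.5 = -36.5 dB; make-up adds 1 dB, giving -35.5 dB.

-35.5 dB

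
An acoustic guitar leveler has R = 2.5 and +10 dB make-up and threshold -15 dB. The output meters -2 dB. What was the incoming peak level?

-7.5 dB

Stripping the +10 dB make-up gives -12 dB at the gain stage.
The compressed level sits -12 − (-15) = 3 dB over threshold.
Before 2.5:1 compression the overshoot was 3 × 2.5 = 7.5 dB, so input = -15 + 7.5 = -7.5 dB.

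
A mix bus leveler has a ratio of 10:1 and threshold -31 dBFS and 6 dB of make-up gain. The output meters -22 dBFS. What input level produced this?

Stripping the +6 dB make-up gives -28 dBFS at the gain stage.
The compressed level sits -28 − (-31) = 3 dB over threshold.
Input overshoot = R × output overshoot = 30 dB → input = -31 + 30 = -1 dBFS.

-1 dBFS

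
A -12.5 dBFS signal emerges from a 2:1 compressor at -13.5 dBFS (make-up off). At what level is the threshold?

Input is 2 dB above T (since output overshoot × R = input overshoot: (-13.5 − T)·2 = -12.5 − T gives T = -14.5 dBFS).
Check: -14.5 + (-12.5 − (-14.5))/2 = -14.5 + 1 = -13.5 dBFS. ✓

-14.5 dBFS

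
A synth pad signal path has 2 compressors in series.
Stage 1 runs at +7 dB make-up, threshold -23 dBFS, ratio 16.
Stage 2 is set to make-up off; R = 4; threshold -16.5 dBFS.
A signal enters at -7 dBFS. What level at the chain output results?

-16.125 dBFS

Stage 1: 16 dB above -23 dBFS, reduced 16:1 to 1 dB above → -22 dBFS; +7 dB make-up → -15 dBFS.
Stage 2: overshoot 1.5 dB → 1.5/4 = 0.375 dB → -16.125 dBFS.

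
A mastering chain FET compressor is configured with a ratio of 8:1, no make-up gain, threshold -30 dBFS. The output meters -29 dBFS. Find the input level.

The compressed level sits -29 − (-30) = 1 dB over threshold.
Input overshoot = R × output overshoot = 8 dB → input = -30 + 8 = -22 dBFS.

-22 dBFS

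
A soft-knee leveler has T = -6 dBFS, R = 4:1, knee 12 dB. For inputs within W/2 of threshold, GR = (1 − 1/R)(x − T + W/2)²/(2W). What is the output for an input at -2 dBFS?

x − T + W/2 = -2 − (-6) + 6 = 10.
GR = (1 − 1/4) × 10² / 24 = 0.75 × 100 / 24 = 3.125 dB.
Output = -2 − 3.125 = -5.125 dBFS.

-5.125 dBFS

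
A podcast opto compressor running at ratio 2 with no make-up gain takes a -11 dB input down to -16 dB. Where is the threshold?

Gain reduction = -11 − (-16) = 5 dB; output overshoot = GR / (R − 1) = 5 / 1 = 5 dB.
Threshold = output − output overshoot = -16 − 5 = -21 dB.

-21 dB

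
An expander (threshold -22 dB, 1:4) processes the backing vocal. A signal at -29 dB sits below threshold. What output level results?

The input is 7 dB below the -22 dB threshold.
A 1:4 expander multiplies undershoot by 4: 7 × 4 = 28 dB below threshold.
Output = -22 − 28 = -50 dB.

-50 dB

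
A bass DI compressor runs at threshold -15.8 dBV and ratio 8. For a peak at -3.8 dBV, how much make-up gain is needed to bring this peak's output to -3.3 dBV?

11 dB

Without make-up, output = threshold + overshoot/8 = -15.8 + 1.5 = -14.3 dBV.
Gap to target: 11 dB.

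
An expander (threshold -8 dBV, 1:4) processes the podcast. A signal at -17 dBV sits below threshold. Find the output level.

-44 dBV

Undershoot = (-8) − (-17) = 9 dB.
At 1:4, that expands to 36 dB under threshold.
Output = -8 − 36 = -44 dBV.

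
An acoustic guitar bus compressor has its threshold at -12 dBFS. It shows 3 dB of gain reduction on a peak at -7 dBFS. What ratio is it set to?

2.5:1

Input overshoot = -7 − (-12) = 5 dB.
Output overshoot = 5 − 3 = 2 dB.
Ratio = input overshoot / output overshoot = 5 / 2 = 2.5.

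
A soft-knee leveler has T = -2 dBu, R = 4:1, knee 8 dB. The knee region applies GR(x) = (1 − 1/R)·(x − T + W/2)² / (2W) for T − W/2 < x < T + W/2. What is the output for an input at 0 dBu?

x − T + W/2 = 0 − (-2) + 4 = 6.
GR = (1 − 1/4) × 6² / 16 = 0.75 × 36 / 16 = 1.6875 dB.
Output = 0 − 1.6875 = -1.6875 dBu.

-1.6875 dBu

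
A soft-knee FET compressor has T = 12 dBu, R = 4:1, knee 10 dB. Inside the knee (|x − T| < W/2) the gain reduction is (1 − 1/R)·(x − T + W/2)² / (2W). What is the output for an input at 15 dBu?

x − T + W/2 = 15 − 12 + 5 = 8.
GR = (1 − 1/4) × 8² / 20 = 0.75 × 64 / 20 = 2.4 dB.
Output = 15 − 2.4 = 12.6 dBu.

12.6 dBu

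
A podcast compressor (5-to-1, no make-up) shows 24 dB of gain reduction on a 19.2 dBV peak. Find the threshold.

-10.8 dBV

Let T be the threshold. Output overshoot = (input overshoot)/R, so -4.8 − T = (19.2 − T)/5.
5·(-4.8 − T) = 19.2 − T → 4·T = -24 − 19.2 = -43.2.
T = -43.2/4 = -10.8 dBV.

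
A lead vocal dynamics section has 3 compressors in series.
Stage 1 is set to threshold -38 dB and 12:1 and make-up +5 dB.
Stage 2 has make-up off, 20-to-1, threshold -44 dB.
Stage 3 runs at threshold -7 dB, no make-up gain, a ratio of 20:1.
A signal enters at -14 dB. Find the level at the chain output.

Stage 1: -14 dB is 24 dB over -38 dB; at 12:1 that becomes 2 dB over, giving -36 dB; +5 dB make-up → -31 dB.
Stage 2: overshoot 13 dB → 13/20 = 0.65 dB → -43.35 dB.
Stage 3: below threshold (-43.35 ≤ -7); passes unchanged; output -43.35 dB.

-43.35 dB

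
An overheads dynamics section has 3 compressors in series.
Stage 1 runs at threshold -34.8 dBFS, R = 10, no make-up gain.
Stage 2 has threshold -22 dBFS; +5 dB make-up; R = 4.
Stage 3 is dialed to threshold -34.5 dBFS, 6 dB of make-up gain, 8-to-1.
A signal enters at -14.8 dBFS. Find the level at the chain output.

Stage 1: overshoot 20 dB → 20/10 = 2 dB → -32.8 dBFS.
Stage 2: -32.8 dBFS ≤ -22 dBFS, so stage 2 doesn't engage; make-up brings it to -27.8 dBFS.
Stage 3: -27.8 dBFS is 6.7 dB over -34.5 dBFS; at 8:1 that becomes 0.8375 dB over, giving -33.6625 dBFS; +6 dB make-up → -27.6625 dBFS.

-27.6625 dBFS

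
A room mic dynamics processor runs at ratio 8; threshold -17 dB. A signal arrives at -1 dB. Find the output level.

-15 dB

-1 dB sits 16 dB over threshold.
8:1 compression reduces that to 16/8 = 2 dB over.
So the level is -17 + 2 = -15 dB.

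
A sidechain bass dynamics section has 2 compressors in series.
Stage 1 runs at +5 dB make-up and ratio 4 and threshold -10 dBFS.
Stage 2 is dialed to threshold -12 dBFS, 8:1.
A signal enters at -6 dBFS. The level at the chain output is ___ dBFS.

Stage 1: overshoot 4 dB → 4/4 = 1 dB → -9 dBFS; +5 dB make-up → -4 dBFS.
Stage 2: 8 dB above -12 dBFS, reduced 8:1 to 1 dB above → -11 dBFS.

-11 dBFS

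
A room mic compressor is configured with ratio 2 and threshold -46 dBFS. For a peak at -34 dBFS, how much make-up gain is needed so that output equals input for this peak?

The peak compresses to -46 + 12/2 = -40 dBFS.
To reach -34 dBFS requires -34 − (-40) = 6 dB of make-up.

6 dB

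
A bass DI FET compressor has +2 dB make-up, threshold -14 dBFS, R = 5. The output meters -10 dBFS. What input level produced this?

-4 dBFS

Remove make-up: -10 − 2 = -12 dBFS.
That's 2 dB above the -14 dBFS threshold.
Before 5:1 compression the overshoot was 2 × 5 = 10 dB, so input = -14 + 10 = -4 dBFS.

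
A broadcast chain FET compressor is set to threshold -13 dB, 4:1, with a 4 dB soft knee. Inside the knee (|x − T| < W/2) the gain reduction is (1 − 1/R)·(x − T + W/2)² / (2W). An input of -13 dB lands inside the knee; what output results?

x − T + W/2 = -13 − (-13) + 2 = 2.
GR = (1 − 1/4) × 2² / 8 = 0.75 × 4 / 8 = 0.375 dB.
Output = -13 − 0.375 = -13.375 dB.

-13.375 dB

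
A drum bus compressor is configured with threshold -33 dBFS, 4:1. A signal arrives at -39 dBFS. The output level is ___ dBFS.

-39 dBFS is 6 dB below the -33 dBFS threshold, so no gain reduction is applied.
Output = input = -39 dBFS.

-39 dBFS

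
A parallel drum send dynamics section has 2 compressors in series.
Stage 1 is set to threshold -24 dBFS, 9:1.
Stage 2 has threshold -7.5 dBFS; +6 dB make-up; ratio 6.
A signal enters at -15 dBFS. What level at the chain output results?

-17 dBFS

Stage 1: overshoot 9 dB → 9/9 = 1 dB → -23 dBFS.
Stage 2: -23 dBFS ≤ -7.5 dBFS, so stage 2 doesn't engage; make-up brings it to -17 dBFS.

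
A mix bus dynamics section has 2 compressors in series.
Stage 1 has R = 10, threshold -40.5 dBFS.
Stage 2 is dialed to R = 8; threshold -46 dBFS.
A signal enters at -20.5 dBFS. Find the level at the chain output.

-45.0625 dBFS

Stage 1: 20 dB above -40.5 dBFS, reduced 10:1 to 2 dB above → -38.5 dBFS.
Stage 2: -38.5 dBFS is 7.5 dB over -46 dBFS; at 8:1 that becomes 0.9375 dB over, giving -45.0625 dBFS.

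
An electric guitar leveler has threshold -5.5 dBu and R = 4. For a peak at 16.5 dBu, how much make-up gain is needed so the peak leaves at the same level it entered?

The peak compresses to -5.5 + 22/4 = 0 dBu.
To reach 16.5 dBu requires 16.5 − 0 = 16.5 dB of make-up.

16.5 dB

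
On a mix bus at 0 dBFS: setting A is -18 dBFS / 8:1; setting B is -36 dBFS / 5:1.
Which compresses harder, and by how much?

B, by 13.05 dB

A: GR = 18 − 18/8 = 15.75 dB.
B: GR = 36 − 36/5 = 28.8 dB.
B applies 13.05 dB more gain reduction.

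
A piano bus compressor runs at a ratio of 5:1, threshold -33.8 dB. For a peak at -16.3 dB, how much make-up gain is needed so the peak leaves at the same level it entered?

14 dB

The peak compresses to -33.8 + 17.5/5 = -30.3 dB.
To reach -16.3 dB requires -16.3 − (-30.3) = 14 dB of make-up.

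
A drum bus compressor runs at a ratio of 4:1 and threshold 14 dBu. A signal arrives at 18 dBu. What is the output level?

15 dBu

18 dBu sits 4 dB over threshold.
4:1 compression reduces that to 4/4 = 1 dB over.
That puts the output at 15 dBu.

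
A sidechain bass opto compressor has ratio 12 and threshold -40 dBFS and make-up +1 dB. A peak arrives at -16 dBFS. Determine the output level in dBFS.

-37 dBFS

-16 dBFS sits 24 dB over threshold.
12:1 compression reduces that to 24/12 = 2 dB over.
That puts the output at -38 dBFS; make-up adds 1 dB, giving -37 dBFS.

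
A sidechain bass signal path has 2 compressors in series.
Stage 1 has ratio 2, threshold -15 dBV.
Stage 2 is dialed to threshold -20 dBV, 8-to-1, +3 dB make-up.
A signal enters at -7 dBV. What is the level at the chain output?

Stage 1: -7 dBV is 8 dB over -15 dBV; at 2:1 that becomes 4 dB over, giving -11 dBV.
Stage 2: -11 dBV is 9 dB over -20 dBV; at 8:1 that becomes 1.125 dB over, giving -18.875 dBV; +3 dB make-up → -15.875 dBV.

-15.875 dBV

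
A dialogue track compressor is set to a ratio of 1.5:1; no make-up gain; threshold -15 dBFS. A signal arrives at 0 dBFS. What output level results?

The input is 15 dB above the -15 dBFS threshold.
At 1.5:1 the overshoot is divided by 1.5, leaving 10 dB above threshold.
So the level is -15 + 10 = -5 dBFS.

-5 dBFS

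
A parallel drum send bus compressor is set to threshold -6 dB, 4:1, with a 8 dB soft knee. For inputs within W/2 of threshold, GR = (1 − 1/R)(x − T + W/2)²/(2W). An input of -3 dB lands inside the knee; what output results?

x − T + W/2 = -3 − (-6) + 4 = 7.
GR = (1 − 1/4) × 7² / 16 = 0.75 × 49 / 16 = 2.296875 dB.
Output = -3 − 2.296875 = -5.296875 dB.

-5.296875 dB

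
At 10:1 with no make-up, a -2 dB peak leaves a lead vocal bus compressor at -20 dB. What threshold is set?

Input is 20 dB above T (since output overshoot × R = input overshoot: (-20 − T)·10 = -2 − T gives T = -22 dB).
Check: -22 + (-2 − (-22))/10 = -22 + 2 = -20 dB. ✓

-22 dB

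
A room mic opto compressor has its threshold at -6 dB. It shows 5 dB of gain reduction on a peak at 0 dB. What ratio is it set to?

Input overshoot = 0 − (-6) = 6 dB.
Output overshoot = 6 − 5 = 1 dB.
Ratio = input overshoot / output overshoot = 6 / 1 = 6.

6:1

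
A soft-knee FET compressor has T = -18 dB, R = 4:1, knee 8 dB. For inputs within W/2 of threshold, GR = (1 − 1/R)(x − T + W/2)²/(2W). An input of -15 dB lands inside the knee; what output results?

x − T + W/2 = -15 − (-18) + 4 = 7.
GR = (1 − 1/4) × 7² / 16 = 0.75 × 49 / 16 = 2.296875 dB.
Output = -15 − 2.296875 = -17.296875 dB.

-17.296875 dB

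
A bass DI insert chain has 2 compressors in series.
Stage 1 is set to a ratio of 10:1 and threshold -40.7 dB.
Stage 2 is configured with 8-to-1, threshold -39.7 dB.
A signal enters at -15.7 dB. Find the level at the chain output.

Stage 1: overshoot 25 dB → 25/10 = 2.5 dB → -38.2 dB.
Stage 2: -38.2 dB is 1.5 dB over -39.7 dB; at 8:1 that becomes 0.1875 dB over, giving -39.5125 dB.

-39.5125 dB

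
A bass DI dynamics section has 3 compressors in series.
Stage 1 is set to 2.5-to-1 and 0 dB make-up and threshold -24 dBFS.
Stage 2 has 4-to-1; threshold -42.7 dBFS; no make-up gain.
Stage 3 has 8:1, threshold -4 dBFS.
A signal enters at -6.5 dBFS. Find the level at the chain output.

Stage 1: -6.5 dBFS is 17.5 dB over -24 dBFS; at 2.5:1 that becomes 7 dB over, giving -17 dBFS.
Stage 2: overshoot 25.7 dB → 25.7/4 = 6.425 dB → -36.275 dBFS.
Stage 3: below threshold (-36.275 ≤ -4); passes unchanged; output -36.275 dBFS.

-36.275 dBFS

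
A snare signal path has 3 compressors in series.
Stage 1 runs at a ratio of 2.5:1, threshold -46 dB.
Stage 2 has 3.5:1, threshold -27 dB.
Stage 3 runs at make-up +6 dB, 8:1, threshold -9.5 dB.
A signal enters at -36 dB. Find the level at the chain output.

-36 dB

Stage 1: -36 dB is 10 dB over -46 dB; at 2.5:1 that becomes 4 dB over, giving -42 dB.
Stage 2: -42 dB is at or below the -27 dB threshold — no compression; output -42 dB.
Stage 3: -42 dB ≤ -9.5 dB, so stage 3 doesn't engage; make-up brings it to -36 dB.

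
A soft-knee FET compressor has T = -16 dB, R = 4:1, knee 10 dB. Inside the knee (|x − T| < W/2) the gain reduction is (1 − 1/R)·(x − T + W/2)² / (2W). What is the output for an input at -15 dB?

-16.35 dB

x − T + W/2 = -15 − (-16) + 5 = 6.
GR = (1 − 1/4) × 6² / 20 = 0.75 × 36 / 20 = 1.35 dB.
Output = -15 − 1.35 = -16.35 dB.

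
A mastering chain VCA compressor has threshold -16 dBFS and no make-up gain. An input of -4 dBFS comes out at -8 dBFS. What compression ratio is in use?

1.5:1

Input overshoot = -4 − (-16) = 12 dB; output overshoot = -8 − (-16) = 8 dB.
Ratio = 12 / 8 = 1.5.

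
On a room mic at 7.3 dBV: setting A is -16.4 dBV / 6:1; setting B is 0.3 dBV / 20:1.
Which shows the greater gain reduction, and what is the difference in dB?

A, by 13.1 dB

A: 23.7 dB over, compressed to 3.95 dB over, so 19.75 dB of GR.
B: 7 dB over, compressed to 0.35 dB over, so 6.65 dB of GR.
A applies 13.1 dB more gain reduction.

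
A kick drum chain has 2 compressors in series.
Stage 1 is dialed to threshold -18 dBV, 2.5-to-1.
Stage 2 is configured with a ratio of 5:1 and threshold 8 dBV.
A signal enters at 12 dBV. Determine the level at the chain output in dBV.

-6 dBV

Stage 1: 12 dBV is 30 dB over -18 dBV; at 2.5:1 that becomes 12 dB over, giving -6 dBV.
Stage 2: -6 dBV ≤ 8 dBV, so stage 2 doesn't engage; output -6 dBV.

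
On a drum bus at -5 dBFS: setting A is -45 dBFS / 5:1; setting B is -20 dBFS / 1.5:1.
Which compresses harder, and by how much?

A, by 27 dB

A: 40 dB over, compressed to 8 dB over, so 32 dB of GR.
B: 15 dB over, compressed to 10 dB over, so 5 dB of GR.
A reduces 27 dB more.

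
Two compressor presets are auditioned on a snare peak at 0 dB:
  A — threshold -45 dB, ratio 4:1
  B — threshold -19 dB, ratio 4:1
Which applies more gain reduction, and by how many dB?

A: GR = 45 − 45/4 = 33.75 dB.
B: GR = 19 − 19/4 = 14.25 dB.
Difference: 19.5 dB in favour of A.

A, by 19.5 dB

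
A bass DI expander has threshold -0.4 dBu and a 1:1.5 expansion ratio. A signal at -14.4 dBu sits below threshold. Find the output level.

Undershoot = (-0.4) − (-14.4) = 14 dB.
At 1:1.5, that expands to 21 dB under threshold.
Output = -0.4 − 21 = -21.4 dBu.

-21.4 dBu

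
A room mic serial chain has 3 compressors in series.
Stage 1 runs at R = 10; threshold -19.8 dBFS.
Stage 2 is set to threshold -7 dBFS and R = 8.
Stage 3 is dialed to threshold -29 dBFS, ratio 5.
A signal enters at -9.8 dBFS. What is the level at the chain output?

-26.96 dBFS

Stage 1: -9.8 dBFS is 10 dB over -19.8 dBFS; at 10:1 that becomes 1 dB over, giving -18.8 dBFS.
Stage 2: -18.8 dBFS is at or below the -7 dBFS threshold — no compression; output -18.8 dBFS.
Stage 3: overshoot 10.2 dB → 10.2/5 = 2.04 dB → -26.96 dBFS.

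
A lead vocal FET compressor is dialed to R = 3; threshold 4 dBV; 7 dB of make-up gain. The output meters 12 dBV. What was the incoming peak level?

7 dBV

Stripping the +7 dB make-up gives 5 dBV at the gain stage.
Post-compression overshoot = 5 − 4 = 1 dB.
Input overshoot = R × output overshoot = 3 dB → input = 4 + 3 = 7 dBV.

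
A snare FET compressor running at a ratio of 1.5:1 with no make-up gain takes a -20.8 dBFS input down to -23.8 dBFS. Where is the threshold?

Gain reduction = -20.8 − (-23.8) = 3 dB; output overshoot = GR / (R − 1) = 3 / 0.5 = 6 dB.
Threshold = output − output overshoot = -23.8 − 6 = -29.8 dBFS.

-29.8 dBFS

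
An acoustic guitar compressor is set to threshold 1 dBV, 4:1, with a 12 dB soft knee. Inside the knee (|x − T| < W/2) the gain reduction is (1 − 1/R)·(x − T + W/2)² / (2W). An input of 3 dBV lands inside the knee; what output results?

x − T + W/2 = 3 − 1 + 6 = 8.
GR = (1 − 1/4) × 8² / 24 = 0.75 × 64 / 24 = 2 dB.
Output = 3 − 2 = 1 dBV.

1 dBV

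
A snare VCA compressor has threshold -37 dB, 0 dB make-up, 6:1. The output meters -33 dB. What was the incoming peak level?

The compressed level sits -33 − (-37) = 4 dB over threshold.
Undo the ratio: input overshoot = 4 × 6 = 24 dB, giving input = -13 dB.

-13 dB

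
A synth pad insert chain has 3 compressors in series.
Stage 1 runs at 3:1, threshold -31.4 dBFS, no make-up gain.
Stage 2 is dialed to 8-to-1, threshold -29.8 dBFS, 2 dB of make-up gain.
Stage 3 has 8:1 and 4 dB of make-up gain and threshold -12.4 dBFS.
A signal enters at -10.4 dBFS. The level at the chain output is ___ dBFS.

Stage 1: -10.4 dBFS is 21 dB over -31.4 dBFS; at 3:1 that becomes 7 dB over, giving -24.4 dBFS.
Stage 2: overshoot 5.4 dB → 5.4/8 = 0.675 dB → -29.125 dBFS; +2 dB make-up → -27.125 dBFS.
Stage 3: below threshold (-27.125 ≤ -12.4); passes unchanged; make-up brings it to -23.125 dBFS.

-23.125 dBFS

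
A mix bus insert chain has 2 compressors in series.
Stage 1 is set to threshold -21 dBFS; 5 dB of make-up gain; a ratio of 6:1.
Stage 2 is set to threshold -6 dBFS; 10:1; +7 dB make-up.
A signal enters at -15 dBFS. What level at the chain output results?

-8 dBFS

Stage 1: overshoot 6 dB → 6/6 = 1 dB → -20 dBFS; +5 dB make-up → -15 dBFS.
Stage 2: below threshold (-15 ≤ -6); passes unchanged; make-up brings it to -8 dBFS.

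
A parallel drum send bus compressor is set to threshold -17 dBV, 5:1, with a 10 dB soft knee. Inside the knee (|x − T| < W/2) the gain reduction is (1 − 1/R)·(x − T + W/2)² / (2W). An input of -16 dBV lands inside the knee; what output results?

-17.44 dBV

x − T + W/2 = -16 − (-17) + 5 = 6.
GR = (1 − 1/5) × 6² / 20 = 0.8 × 36 / 20 = 1.44 dB.
Output = -16 − 1.44 = -17.44 dBV.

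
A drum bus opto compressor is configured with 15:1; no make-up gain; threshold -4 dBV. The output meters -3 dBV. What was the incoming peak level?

11 dBV

The compressed level sits -3 − (-4) = 1 dB over threshold.
Undo the ratio: input overshoot = 1 × 15 = 15 dB, giving input = 11 dBV.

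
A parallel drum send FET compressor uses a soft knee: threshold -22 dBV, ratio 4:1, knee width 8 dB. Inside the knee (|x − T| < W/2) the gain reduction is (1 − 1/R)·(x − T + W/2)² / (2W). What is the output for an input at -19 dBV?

-21.296875 dBV

x − T + W/2 = -19 − (-22) + 4 = 7.
GR = (1 − 1/4) × 7² / 16 = 0.75 × 49 / 16 = 2.296875 dB.
Output = -19 − 2.296875 = -21.296875 dBV.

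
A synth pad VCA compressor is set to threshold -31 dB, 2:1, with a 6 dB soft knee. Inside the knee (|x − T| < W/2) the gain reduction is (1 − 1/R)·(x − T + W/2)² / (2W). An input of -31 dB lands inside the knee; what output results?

-31.375 dB

x − T + W/2 = -31 − (-31) + 3 = 3.
GR = (1 − 1/2) × 3² / 12 = 0.5 × 9 / 12 = 0.375 dB.
Output = -31 − 0.375 = -31.375 dB.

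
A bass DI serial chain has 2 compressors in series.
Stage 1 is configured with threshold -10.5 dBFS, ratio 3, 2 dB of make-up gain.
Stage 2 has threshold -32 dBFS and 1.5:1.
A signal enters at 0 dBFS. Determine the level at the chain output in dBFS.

-14 dBFS

Stage 1: 0 dBFS is 10.5 dB over -10.5 dBFS; at 3:1 that becomes 3.5 dB over, giving -7 dBFS; +2 dB make-up → -5 dBFS.
Stage 2: overshoot 27 dB → 27/1.5 = 18 dB → -14 dBFS.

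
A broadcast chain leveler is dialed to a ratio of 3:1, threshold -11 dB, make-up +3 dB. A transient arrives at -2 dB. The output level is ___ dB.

Overshoot: -2 − (-11) = 9 dB.
The 9 dB excess becomes 3 dB after 3:1 reduction.
That puts the output at -8 dB; make-up adds 3 dB, giving -5 dB.

-5 dB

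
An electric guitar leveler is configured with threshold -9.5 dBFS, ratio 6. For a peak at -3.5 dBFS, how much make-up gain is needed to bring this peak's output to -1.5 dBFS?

Without make-up, output = threshold + overshoot/6 = -9.5 + 1 = -8.5 dBFS.
Gap to target: 7 dB.

7 dB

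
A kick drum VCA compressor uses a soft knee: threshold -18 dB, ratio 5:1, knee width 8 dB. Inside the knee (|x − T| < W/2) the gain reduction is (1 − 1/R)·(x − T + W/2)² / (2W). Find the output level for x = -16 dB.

-17.8 dB

x − T + W/2 = -16 − (-18) + 4 = 6.
GR = (1 − 1/5) × 6² / 16 = 0.8 × 36 / 16 = 1.8 dB.
Output = -16 − 1.8 = -17.8 dB.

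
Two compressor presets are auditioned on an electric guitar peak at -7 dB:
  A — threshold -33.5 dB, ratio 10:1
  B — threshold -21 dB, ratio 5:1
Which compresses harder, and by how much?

A, by 12.65 dB

A: 26.5 dB over, compressed to 2.65 dB over, so 23.85 dB of GR.
B: 14 dB over, compressed to 2.8 dB over, so 11.2 dB of GR.
Difference: 12.65 dB in favour of A.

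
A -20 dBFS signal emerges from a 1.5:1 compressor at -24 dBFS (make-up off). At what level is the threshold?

-32 dBFS

Let T be the threshold. Output overshoot = (input overshoot)/R, so -24 − T = (-20 − T)/1.5.
1.5·(-24 − T) = -20 − T → 0.5·T = -36 − (-20) = -16.
T = -16/0.5 = -32 dBFS.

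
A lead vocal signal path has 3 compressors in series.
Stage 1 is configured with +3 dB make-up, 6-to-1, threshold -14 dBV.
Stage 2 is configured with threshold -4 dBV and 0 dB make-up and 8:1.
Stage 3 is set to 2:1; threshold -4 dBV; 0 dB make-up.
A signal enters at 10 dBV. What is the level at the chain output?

Stage 1: 24 dB above -14 dBV, reduced 6:1 to 4 dB above → -10 dBV; +3 dB make-up → -7 dBV.
Stage 2: -7 dBV is at or below the -4 dBV threshold — no compression; output -7 dBV.
Stage 3: -7 dBV is at or below the -4 dBV threshold — no compression; output -7 dBV.

-7 dBV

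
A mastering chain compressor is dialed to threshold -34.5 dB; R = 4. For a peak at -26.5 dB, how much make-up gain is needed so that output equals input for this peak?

The peak compresses to -34.5 + 8/4 = -32.5 dB.
To reach -26.5 dB requires -26.5 − (-32.5) = 6 dB of make-up.

6 dB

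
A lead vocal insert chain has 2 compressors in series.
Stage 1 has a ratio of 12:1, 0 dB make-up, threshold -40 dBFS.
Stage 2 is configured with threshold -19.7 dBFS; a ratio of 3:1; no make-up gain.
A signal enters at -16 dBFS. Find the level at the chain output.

-38 dBFS

Stage 1: 24 dB above -40 dBFS, reduced 12:1 to 2 dB above → -38 dBFS.
Stage 2: -38 dBFS is at or below the -19.7 dBFS threshold — no compression; output -38 dBFS.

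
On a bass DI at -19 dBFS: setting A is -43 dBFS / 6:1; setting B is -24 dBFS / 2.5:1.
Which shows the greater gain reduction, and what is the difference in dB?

A, by 17 dB

A: 24 dB over, compressed to 4 dB over, so 20 dB of GR.
B: 5 dB over, compressed to 2 dB over, so 3 dB of GR.
A reduces 17 dB more.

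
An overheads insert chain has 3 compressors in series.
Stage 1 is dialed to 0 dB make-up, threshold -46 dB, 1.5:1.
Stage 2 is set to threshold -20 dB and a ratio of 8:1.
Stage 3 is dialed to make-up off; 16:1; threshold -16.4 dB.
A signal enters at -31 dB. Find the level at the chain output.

Stage 1: overshoot 15 dB → 15/1.5 = 10 dB → -36 dB.
Stage 2: -36 dB is at or below the -20 dB threshold — no compression; output -36 dB.
Stage 3: below threshold (-36 ≤ -16.4); passes unchanged; output -36 dB.

-36 dB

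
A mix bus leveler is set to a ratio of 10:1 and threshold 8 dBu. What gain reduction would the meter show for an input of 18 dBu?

9 dB

The signal is 10 dB above threshold.
At 10:1, output sits 10/10 = 1 dB above threshold.
Gain reduction = 10 − 1 = 9 dB.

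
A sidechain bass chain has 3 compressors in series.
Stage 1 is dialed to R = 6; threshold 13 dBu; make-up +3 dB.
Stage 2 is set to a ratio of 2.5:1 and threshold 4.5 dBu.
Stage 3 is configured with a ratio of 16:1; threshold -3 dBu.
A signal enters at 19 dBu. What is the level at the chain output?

Stage 1: 19 dBu is 6 dB over 13 dBu; at 6:1 that becomes 1 dB over, giving 14 dBu; +3 dB make-up → 17 dBu.
Stage 2: 17 dBu is 12.5 dB over 4.5 dBu; at 2.5:1 that becomes 5 dB over, giving 9.5 dBu.
Stage 3: overshoot 12.5 dB → 12.5/16 = 0.78125 dB → -2.21875 dBu.

-2.21875 dBu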